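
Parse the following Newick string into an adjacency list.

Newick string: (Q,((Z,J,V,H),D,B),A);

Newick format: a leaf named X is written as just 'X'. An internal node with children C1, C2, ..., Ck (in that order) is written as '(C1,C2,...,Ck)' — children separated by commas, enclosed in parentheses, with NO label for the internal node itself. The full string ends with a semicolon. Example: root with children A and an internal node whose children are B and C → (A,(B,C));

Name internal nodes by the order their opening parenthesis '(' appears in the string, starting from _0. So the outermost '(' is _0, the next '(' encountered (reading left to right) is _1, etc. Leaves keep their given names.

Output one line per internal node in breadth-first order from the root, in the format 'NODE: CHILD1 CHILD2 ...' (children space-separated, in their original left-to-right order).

Answer: _0: Q _1 A
_1: _2 D B
_2: Z J V H

Derivation:
Input: (Q,((Z,J,V,H),D,B),A);
Scanning left-to-right, naming '(' by encounter order:
  pos 0: '(' -> open internal node _0 (depth 1)
  pos 3: '(' -> open internal node _1 (depth 2)
  pos 4: '(' -> open internal node _2 (depth 3)
  pos 12: ')' -> close internal node _2 (now at depth 2)
  pos 17: ')' -> close internal node _1 (now at depth 1)
  pos 20: ')' -> close internal node _0 (now at depth 0)
Total internal nodes: 3
BFS adjacency from root:
  _0: Q _1 A
  _1: _2 D B
  _2: Z J V H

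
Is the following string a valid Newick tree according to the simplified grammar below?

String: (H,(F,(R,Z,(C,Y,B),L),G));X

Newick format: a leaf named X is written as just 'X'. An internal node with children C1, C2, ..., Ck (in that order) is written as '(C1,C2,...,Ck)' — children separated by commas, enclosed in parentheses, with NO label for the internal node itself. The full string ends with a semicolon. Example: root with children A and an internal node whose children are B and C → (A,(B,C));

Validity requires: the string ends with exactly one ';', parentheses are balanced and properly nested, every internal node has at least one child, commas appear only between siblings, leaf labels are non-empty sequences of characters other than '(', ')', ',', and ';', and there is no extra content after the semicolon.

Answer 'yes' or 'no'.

Input: (H,(F,(R,Z,(C,Y,B),L),G));X
Paren balance: 4 '(' vs 4 ')' OK
Ends with single ';': False
Full parse: FAILS (must end with ;)
Valid: False

Answer: no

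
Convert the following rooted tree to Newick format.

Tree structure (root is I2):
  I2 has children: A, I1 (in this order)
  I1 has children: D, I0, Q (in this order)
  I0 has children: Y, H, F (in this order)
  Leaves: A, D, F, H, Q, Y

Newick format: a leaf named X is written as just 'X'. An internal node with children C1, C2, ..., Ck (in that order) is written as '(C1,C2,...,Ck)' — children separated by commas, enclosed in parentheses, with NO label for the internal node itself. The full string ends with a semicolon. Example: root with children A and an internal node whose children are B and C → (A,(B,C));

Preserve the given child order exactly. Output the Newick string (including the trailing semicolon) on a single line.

Answer: (A,(D,(Y,H,F),Q));

Derivation:
internal I2 with children ['A', 'I1']
  leaf 'A' → 'A'
  internal I1 with children ['D', 'I0', 'Q']
    leaf 'D' → 'D'
    internal I0 with children ['Y', 'H', 'F']
      leaf 'Y' → 'Y'
      leaf 'H' → 'H'
      leaf 'F' → 'F'
    → '(Y,H,F)'
    leaf 'Q' → 'Q'
  → '(D,(Y,H,F),Q)'
→ '(A,(D,(Y,H,F),Q))'
Final: (A,(D,(Y,H,F),Q));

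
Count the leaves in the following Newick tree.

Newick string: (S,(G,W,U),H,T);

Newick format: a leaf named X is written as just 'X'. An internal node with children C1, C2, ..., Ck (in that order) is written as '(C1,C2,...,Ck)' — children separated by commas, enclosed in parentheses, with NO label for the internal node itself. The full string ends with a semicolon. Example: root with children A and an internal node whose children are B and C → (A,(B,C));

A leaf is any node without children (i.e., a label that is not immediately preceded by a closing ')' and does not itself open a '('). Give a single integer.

Answer: 6

Derivation:
Newick: (S,(G,W,U),H,T);
Scan left-to-right; a leaf is any maximal label run not followed by '(':
  pos 1: leaf 'S' → count = 1
  pos 4: leaf 'G' → count = 2
  pos 6: leaf 'W' → count = 3
  pos 8: leaf 'U' → count = 4
  pos 11: leaf 'H' → count = 5
  pos 13: leaf 'T' → count = 6
Total leaves: 6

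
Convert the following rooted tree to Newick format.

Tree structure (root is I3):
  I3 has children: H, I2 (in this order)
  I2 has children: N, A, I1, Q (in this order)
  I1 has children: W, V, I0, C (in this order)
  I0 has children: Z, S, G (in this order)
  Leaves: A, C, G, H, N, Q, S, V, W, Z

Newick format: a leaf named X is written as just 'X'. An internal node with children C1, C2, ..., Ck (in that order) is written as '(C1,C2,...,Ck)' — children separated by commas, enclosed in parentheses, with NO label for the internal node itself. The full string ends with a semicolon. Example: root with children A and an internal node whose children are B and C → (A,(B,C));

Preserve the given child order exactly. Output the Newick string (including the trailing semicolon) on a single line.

Answer: (H,(N,A,(W,V,(Z,S,G),C),Q));

Derivation:
internal I3 with children ['H', 'I2']
  leaf 'H' → 'H'
  internal I2 with children ['N', 'A', 'I1', 'Q']
    leaf 'N' → 'N'
    leaf 'A' → 'A'
    internal I1 with children ['W', 'V', 'I0', 'C']
      leaf 'W' → 'W'
      leaf 'V' → 'V'
      internal I0 with children ['Z', 'S', 'G']
        leaf 'Z' → 'Z'
        leaf 'S' → 'S'
        leaf 'G' → 'G'
      → '(Z,S,G)'
      leaf 'C' → 'C'
    → '(W,V,(Z,S,G),C)'
    leaf 'Q' → 'Q'
  → '(N,A,(W,V,(Z,S,G),C),Q)'
→ '(H,(N,A,(W,V,(Z,S,G),C),Q))'
Final: (H,(N,A,(W,V,(Z,S,G),C),Q));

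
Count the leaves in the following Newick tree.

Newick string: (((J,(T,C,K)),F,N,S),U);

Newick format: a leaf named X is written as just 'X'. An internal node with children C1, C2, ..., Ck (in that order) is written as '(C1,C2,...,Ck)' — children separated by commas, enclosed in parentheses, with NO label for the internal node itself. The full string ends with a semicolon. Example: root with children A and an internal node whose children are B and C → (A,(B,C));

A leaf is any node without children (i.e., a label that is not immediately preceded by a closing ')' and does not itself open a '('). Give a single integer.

Newick: (((J,(T,C,K)),F,N,S),U);
Scan left-to-right; a leaf is any maximal label run not followed by '(':
  pos 3: leaf 'J' → count = 1
  pos 6: leaf 'T' → count = 2
  pos 8: leaf 'C' → count = 3
  pos 10: leaf 'K' → count = 4
  pos 14: leaf 'F' → count = 5
  pos 16: leaf 'N' → count = 6
  pos 18: leaf 'S' → count = 7
  pos 21: leaf 'U' → count = 8
Total leaves: 8

Answer: 8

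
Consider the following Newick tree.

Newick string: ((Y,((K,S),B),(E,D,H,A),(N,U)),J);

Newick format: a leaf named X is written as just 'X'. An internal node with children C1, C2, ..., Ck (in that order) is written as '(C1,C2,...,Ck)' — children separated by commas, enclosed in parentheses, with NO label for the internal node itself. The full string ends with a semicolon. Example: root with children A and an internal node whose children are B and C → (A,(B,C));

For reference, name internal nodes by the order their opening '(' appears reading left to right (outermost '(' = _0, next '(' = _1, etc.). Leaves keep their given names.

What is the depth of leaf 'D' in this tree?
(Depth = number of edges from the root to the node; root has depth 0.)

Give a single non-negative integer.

Answer: 3

Derivation:
Newick: ((Y,((K,S),B),(E,D,H,A),(N,U)),J);
Naming internals by '(' encounter order: outermost '(' = _0, next = _1, ...
Query node: D
Path from root: _0 -> _1 -> _4 -> D
Depth of D: 3 (number of edges from root)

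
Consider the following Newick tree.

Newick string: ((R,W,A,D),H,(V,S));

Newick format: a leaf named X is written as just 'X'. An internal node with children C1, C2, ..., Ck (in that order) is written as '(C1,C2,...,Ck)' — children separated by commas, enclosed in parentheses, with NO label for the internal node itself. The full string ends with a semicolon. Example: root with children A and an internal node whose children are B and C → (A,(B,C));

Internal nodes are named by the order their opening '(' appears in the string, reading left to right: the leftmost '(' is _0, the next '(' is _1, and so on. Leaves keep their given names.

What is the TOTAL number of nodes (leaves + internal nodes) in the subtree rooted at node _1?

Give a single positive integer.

Newick: ((R,W,A,D),H,(V,S));
Locate _1: it is the '(' at position 1 (the 2nd '(' reading left to right).
Query: subtree rooted at _1
_1: subtree_size = 1 + 4
  R: subtree_size = 1 + 0
  W: subtree_size = 1 + 0
  A: subtree_size = 1 + 0
  D: subtree_size = 1 + 0
Total subtree size of _1: 5

Answer: 5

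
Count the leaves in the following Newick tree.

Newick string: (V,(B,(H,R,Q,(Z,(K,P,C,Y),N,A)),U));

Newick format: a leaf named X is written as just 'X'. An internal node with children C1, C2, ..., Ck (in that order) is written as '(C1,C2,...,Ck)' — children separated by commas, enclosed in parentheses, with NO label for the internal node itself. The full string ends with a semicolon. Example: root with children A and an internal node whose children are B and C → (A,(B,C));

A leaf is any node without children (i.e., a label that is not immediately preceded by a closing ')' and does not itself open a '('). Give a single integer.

Newick: (V,(B,(H,R,Q,(Z,(K,P,C,Y),N,A)),U));
Scan left-to-right; a leaf is any maximal label run not followed by '(':
  pos 1: leaf 'V' → count = 1
  pos 4: leaf 'B' → count = 2
  pos 7: leaf 'H' → count = 3
  pos 9: leaf 'R' → count = 4
  pos 11: leaf 'Q' → count = 5
  pos 14: leaf 'Z' → count = 6
  pos 17: leaf 'K' → count = 7
  pos 19: leaf 'P' → count = 8
  pos 21: leaf 'C' → count = 9
  pos 23: leaf 'Y' → count = 10
  pos 26: leaf 'N' → count = 11
  pos 28: leaf 'A' → count = 12
  pos 32: leaf 'U' → count = 13
Total leaves: 13

Answer: 13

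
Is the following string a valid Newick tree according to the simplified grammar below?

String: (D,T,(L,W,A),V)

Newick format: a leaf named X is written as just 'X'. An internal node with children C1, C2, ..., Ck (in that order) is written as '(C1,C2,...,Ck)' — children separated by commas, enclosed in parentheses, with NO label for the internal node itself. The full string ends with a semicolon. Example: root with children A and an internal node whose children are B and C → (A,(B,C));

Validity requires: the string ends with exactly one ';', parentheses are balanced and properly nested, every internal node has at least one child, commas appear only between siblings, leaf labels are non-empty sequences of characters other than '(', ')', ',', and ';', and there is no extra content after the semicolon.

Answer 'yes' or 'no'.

Answer: no

Derivation:
Input: (D,T,(L,W,A),V)
Paren balance: 2 '(' vs 2 ')' OK
Ends with single ';': False
Full parse: FAILS (must end with ;)
Valid: False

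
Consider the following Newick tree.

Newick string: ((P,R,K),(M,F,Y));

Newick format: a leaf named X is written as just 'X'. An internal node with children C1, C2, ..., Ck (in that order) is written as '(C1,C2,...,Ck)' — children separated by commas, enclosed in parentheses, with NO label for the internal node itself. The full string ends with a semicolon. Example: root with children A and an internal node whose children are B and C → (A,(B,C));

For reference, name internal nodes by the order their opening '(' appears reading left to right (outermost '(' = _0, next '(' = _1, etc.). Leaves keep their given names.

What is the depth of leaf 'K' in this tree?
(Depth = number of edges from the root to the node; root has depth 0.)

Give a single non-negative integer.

Answer: 2

Derivation:
Newick: ((P,R,K),(M,F,Y));
Naming internals by '(' encounter order: outermost '(' = _0, next = _1, ...
Query node: K
Path from root: _0 -> _1 -> K
Depth of K: 2 (number of edges from root)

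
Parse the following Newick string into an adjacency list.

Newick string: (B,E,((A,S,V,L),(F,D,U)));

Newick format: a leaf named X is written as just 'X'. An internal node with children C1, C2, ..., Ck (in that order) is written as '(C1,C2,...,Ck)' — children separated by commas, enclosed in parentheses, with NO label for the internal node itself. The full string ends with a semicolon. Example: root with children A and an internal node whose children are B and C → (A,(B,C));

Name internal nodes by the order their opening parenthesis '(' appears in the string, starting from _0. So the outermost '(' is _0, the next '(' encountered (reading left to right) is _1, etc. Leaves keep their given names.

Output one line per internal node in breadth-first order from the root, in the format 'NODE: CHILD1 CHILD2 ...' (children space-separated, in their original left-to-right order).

Answer: _0: B E _1
_1: _2 _3
_2: A S V L
_3: F D U

Derivation:
Input: (B,E,((A,S,V,L),(F,D,U)));
Scanning left-to-right, naming '(' by encounter order:
  pos 0: '(' -> open internal node _0 (depth 1)
  pos 5: '(' -> open internal node _1 (depth 2)
  pos 6: '(' -> open internal node _2 (depth 3)
  pos 14: ')' -> close internal node _2 (now at depth 2)
  pos 16: '(' -> open internal node _3 (depth 3)
  pos 22: ')' -> close internal node _3 (now at depth 2)
  pos 23: ')' -> close internal node _1 (now at depth 1)
  pos 24: ')' -> close internal node _0 (now at depth 0)
Total internal nodes: 4
BFS adjacency from root:
  _0: B E _1
  _1: _2 _3
  _2: A S V L
  _3: F D U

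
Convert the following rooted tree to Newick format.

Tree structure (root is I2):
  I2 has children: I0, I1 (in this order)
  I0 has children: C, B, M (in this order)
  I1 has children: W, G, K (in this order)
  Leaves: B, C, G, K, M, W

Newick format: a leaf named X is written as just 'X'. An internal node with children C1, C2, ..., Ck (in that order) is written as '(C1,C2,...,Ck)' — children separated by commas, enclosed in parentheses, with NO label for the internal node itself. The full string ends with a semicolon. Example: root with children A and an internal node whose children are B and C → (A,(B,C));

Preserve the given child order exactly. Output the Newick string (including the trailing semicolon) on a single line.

Answer: ((C,B,M),(W,G,K));

Derivation:
internal I2 with children ['I0', 'I1']
  internal I0 with children ['C', 'B', 'M']
    leaf 'C' → 'C'
    leaf 'B' → 'B'
    leaf 'M' → 'M'
  → '(C,B,M)'
  internal I1 with children ['W', 'G', 'K']
    leaf 'W' → 'W'
    leaf 'G' → 'G'
    leaf 'K' → 'K'
  → '(W,G,K)'
→ '((C,B,M),(W,G,K))'
Final: ((C,B,M),(W,G,K));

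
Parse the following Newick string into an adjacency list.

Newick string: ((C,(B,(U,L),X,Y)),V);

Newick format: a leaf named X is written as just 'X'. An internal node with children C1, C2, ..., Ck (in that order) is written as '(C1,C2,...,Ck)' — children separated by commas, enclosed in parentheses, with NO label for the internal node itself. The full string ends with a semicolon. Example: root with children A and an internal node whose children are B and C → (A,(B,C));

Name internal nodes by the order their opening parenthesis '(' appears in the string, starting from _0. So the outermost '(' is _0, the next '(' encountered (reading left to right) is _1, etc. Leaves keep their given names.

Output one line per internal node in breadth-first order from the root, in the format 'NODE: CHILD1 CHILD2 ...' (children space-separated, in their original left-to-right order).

Input: ((C,(B,(U,L),X,Y)),V);
Scanning left-to-right, naming '(' by encounter order:
  pos 0: '(' -> open internal node _0 (depth 1)
  pos 1: '(' -> open internal node _1 (depth 2)
  pos 4: '(' -> open internal node _2 (depth 3)
  pos 7: '(' -> open internal node _3 (depth 4)
  pos 11: ')' -> close internal node _3 (now at depth 3)
  pos 16: ')' -> close internal node _2 (now at depth 2)
  pos 17: ')' -> close internal node _1 (now at depth 1)
  pos 20: ')' -> close internal node _0 (now at depth 0)
Total internal nodes: 4
BFS adjacency from root:
  _0: _1 V
  _1: C _2
  _2: B _3 X Y
  _3: U L

Answer: _0: _1 V
_1: C _2
_2: B _3 X Y
_3: U L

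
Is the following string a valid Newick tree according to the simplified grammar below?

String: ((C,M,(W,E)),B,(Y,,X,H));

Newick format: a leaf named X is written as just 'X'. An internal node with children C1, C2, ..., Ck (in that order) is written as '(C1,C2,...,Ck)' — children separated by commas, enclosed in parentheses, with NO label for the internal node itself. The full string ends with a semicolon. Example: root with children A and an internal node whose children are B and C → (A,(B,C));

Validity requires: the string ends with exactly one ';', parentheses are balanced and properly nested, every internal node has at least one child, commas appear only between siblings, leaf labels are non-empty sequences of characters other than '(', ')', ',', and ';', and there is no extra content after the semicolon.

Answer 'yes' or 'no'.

Answer: no

Derivation:
Input: ((C,M,(W,E)),B,(Y,,X,H));
Paren balance: 4 '(' vs 4 ')' OK
Ends with single ';': True
Full parse: FAILS (empty leaf label at pos 18)
Valid: False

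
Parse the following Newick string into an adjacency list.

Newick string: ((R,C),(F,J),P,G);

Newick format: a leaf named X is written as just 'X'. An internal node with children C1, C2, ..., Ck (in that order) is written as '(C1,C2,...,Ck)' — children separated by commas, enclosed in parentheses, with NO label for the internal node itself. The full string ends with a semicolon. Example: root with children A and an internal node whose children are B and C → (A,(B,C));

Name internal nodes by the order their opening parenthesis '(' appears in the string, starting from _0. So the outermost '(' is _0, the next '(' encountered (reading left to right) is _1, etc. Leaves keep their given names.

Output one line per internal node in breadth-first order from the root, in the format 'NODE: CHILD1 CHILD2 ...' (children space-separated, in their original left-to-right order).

Answer: _0: _1 _2 P G
_1: R C
_2: F J

Derivation:
Input: ((R,C),(F,J),P,G);
Scanning left-to-right, naming '(' by encounter order:
  pos 0: '(' -> open internal node _0 (depth 1)
  pos 1: '(' -> open internal node _1 (depth 2)
  pos 5: ')' -> close internal node _1 (now at depth 1)
  pos 7: '(' -> open internal node _2 (depth 2)
  pos 11: ')' -> close internal node _2 (now at depth 1)
  pos 16: ')' -> close internal node _0 (now at depth 0)
Total internal nodes: 3
BFS adjacency from root:
  _0: _1 _2 P G
  _1: R C
  _2: F J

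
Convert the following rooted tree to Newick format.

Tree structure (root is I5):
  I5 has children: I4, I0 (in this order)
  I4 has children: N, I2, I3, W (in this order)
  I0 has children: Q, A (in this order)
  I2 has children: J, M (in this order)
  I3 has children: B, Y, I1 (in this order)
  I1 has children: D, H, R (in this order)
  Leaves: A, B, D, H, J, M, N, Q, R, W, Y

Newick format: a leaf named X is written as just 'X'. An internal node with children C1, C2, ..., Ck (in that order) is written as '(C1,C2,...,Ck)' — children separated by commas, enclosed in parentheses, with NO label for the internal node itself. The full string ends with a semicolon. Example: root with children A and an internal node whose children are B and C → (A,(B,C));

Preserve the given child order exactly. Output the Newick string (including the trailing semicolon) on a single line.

internal I5 with children ['I4', 'I0']
  internal I4 with children ['N', 'I2', 'I3', 'W']
    leaf 'N' → 'N'
    internal I2 with children ['J', 'M']
      leaf 'J' → 'J'
      leaf 'M' → 'M'
    → '(J,M)'
    internal I3 with children ['B', 'Y', 'I1']
      leaf 'B' → 'B'
      leaf 'Y' → 'Y'
      internal I1 with children ['D', 'H', 'R']
        leaf 'D' → 'D'
        leaf 'H' → 'H'
        leaf 'R' → 'R'
      → '(D,H,R)'
    → '(B,Y,(D,H,R))'
    leaf 'W' → 'W'
  → '(N,(J,M),(B,Y,(D,H,R)),W)'
  internal I0 with children ['Q', 'A']
    leaf 'Q' → 'Q'
    leaf 'A' → 'A'
  → '(Q,A)'
→ '((N,(J,M),(B,Y,(D,H,R)),W),(Q,A))'
Final: ((N,(J,M),(B,Y,(D,H,R)),W),(Q,A));

Answer: ((N,(J,M),(B,Y,(D,H,R)),W),(Q,A));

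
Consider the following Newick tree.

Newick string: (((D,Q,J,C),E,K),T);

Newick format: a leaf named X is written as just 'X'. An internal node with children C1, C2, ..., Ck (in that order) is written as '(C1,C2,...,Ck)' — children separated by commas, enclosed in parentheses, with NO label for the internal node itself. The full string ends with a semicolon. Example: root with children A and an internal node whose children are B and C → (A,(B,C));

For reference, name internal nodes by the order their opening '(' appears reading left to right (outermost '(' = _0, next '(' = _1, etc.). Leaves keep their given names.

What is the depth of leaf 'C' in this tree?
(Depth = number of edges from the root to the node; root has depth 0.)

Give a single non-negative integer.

Newick: (((D,Q,J,C),E,K),T);
Naming internals by '(' encounter order: outermost '(' = _0, next = _1, ...
Query node: C
Path from root: _0 -> _1 -> _2 -> C
Depth of C: 3 (number of edges from root)

Answer: 3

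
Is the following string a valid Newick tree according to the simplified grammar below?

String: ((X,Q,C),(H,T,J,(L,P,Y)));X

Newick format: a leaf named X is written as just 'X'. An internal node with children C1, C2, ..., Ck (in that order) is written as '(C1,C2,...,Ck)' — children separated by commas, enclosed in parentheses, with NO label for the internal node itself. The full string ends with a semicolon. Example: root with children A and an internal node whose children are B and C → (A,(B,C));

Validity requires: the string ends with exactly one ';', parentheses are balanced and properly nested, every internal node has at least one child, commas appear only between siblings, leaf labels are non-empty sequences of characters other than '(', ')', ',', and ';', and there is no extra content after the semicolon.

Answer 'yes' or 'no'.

Input: ((X,Q,C),(H,T,J,(L,P,Y)));X
Paren balance: 4 '(' vs 4 ')' OK
Ends with single ';': False
Full parse: FAILS (must end with ;)
Valid: False

Answer: no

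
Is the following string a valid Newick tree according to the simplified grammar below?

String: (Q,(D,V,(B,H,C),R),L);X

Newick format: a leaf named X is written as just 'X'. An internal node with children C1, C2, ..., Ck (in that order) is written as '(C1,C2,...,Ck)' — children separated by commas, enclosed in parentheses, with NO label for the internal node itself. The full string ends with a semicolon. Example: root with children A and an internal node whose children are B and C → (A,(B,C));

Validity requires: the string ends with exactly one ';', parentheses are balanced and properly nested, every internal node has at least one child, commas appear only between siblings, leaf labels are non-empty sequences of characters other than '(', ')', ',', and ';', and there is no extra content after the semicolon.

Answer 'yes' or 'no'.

Answer: no

Derivation:
Input: (Q,(D,V,(B,H,C),R),L);X
Paren balance: 3 '(' vs 3 ')' OK
Ends with single ';': False
Full parse: FAILS (must end with ;)
Valid: False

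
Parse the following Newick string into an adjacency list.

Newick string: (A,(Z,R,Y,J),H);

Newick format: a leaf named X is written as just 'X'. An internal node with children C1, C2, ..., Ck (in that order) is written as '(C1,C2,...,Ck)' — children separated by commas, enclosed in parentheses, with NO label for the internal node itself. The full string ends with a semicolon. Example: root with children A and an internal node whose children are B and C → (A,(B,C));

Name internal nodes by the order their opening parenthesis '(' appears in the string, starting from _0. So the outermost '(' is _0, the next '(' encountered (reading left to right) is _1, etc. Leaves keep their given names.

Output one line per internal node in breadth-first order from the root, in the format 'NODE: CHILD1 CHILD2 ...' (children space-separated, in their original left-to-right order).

Answer: _0: A _1 H
_1: Z R Y J

Derivation:
Input: (A,(Z,R,Y,J),H);
Scanning left-to-right, naming '(' by encounter order:
  pos 0: '(' -> open internal node _0 (depth 1)
  pos 3: '(' -> open internal node _1 (depth 2)
  pos 11: ')' -> close internal node _1 (now at depth 1)
  pos 14: ')' -> close internal node _0 (now at depth 0)
Total internal nodes: 2
BFS adjacency from root:
  _0: A _1 H
  _1: Z R Y J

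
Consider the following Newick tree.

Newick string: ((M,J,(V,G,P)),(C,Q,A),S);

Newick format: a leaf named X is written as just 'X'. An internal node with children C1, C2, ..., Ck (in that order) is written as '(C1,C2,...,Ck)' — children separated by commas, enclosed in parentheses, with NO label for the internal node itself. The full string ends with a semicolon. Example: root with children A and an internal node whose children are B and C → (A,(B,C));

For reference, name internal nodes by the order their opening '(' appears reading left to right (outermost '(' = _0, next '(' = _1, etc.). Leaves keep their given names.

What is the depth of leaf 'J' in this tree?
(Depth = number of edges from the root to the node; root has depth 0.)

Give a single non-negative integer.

Newick: ((M,J,(V,G,P)),(C,Q,A),S);
Naming internals by '(' encounter order: outermost '(' = _0, next = _1, ...
Query node: J
Path from root: _0 -> _1 -> J
Depth of J: 2 (number of edges from root)

Answer: 2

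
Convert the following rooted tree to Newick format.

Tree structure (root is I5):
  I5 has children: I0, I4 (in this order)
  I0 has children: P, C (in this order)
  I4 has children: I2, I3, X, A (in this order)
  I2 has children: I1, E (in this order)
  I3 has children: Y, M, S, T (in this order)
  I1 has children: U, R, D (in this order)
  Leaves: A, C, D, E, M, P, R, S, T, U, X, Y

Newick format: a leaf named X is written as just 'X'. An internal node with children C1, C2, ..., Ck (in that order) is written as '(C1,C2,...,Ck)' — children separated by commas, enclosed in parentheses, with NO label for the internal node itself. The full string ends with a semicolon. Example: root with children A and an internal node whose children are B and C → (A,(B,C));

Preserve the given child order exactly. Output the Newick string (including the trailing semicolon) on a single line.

Answer: ((P,C),(((U,R,D),E),(Y,M,S,T),X,A));

Derivation:
internal I5 with children ['I0', 'I4']
  internal I0 with children ['P', 'C']
    leaf 'P' → 'P'
    leaf 'C' → 'C'
  → '(P,C)'
  internal I4 with children ['I2', 'I3', 'X', 'A']
    internal I2 with children ['I1', 'E']
      internal I1 with children ['U', 'R', 'D']
        leaf 'U' → 'U'
        leaf 'R' → 'R'
        leaf 'D' → 'D'
      → '(U,R,D)'
      leaf 'E' → 'E'
    → '((U,R,D),E)'
    internal I3 with children ['Y', 'M', 'S', 'T']
      leaf 'Y' → 'Y'
      leaf 'M' → 'M'
      leaf 'S' → 'S'
      leaf 'T' → 'T'
    → '(Y,M,S,T)'
    leaf 'X' → 'X'
    leaf 'A' → 'A'
  → '(((U,R,D),E),(Y,M,S,T),X,A)'
→ '((P,C),(((U,R,D),E),(Y,M,S,T),X,A))'
Final: ((P,C),(((U,R,D),E),(Y,M,S,T),X,A));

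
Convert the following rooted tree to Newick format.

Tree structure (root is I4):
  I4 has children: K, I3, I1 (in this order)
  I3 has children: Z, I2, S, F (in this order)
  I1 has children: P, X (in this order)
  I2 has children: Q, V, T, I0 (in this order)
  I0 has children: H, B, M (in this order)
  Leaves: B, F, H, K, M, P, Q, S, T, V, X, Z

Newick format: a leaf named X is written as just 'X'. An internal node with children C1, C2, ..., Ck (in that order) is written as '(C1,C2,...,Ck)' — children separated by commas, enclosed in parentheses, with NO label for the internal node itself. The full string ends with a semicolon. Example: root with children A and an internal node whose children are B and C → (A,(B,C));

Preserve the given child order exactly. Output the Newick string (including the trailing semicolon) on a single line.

Answer: (K,(Z,(Q,V,T,(H,B,M)),S,F),(P,X));

Derivation:
internal I4 with children ['K', 'I3', 'I1']
  leaf 'K' → 'K'
  internal I3 with children ['Z', 'I2', 'S', 'F']
    leaf 'Z' → 'Z'
    internal I2 with children ['Q', 'V', 'T', 'I0']
      leaf 'Q' → 'Q'
      leaf 'V' → 'V'
      leaf 'T' → 'T'
      internal I0 with children ['H', 'B', 'M']
        leaf 'H' → 'H'
        leaf 'B' → 'B'
        leaf 'M' → 'M'
      → '(H,B,M)'
    → '(Q,V,T,(H,B,M))'
    leaf 'S' → 'S'
    leaf 'F' → 'F'
  → '(Z,(Q,V,T,(H,B,M)),S,F)'
  internal I1 with children ['P', 'X']
    leaf 'P' → 'P'
    leaf 'X' → 'X'
  → '(P,X)'
→ '(K,(Z,(Q,V,T,(H,B,M)),S,F),(P,X))'
Final: (K,(Z,(Q,V,T,(H,B,M)),S,F),(P,X));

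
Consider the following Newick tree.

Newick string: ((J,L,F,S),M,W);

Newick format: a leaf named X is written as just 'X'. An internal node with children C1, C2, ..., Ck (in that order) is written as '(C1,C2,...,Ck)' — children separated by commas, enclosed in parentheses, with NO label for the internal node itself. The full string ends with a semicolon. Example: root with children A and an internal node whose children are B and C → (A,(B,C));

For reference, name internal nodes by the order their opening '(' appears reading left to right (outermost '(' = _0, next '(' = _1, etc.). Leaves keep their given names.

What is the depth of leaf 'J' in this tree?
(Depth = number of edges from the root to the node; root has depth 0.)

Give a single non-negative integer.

Newick: ((J,L,F,S),M,W);
Naming internals by '(' encounter order: outermost '(' = _0, next = _1, ...
Query node: J
Path from root: _0 -> _1 -> J
Depth of J: 2 (number of edges from root)

Answer: 2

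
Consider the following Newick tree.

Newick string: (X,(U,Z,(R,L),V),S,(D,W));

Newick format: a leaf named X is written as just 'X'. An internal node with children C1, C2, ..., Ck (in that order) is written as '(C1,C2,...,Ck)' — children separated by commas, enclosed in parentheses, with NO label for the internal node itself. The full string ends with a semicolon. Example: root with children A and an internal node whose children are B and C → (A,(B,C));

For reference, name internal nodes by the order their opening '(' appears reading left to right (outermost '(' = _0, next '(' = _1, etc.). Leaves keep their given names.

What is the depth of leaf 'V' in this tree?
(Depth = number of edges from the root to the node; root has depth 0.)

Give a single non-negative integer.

Newick: (X,(U,Z,(R,L),V),S,(D,W));
Naming internals by '(' encounter order: outermost '(' = _0, next = _1, ...
Query node: V
Path from root: _0 -> _1 -> V
Depth of V: 2 (number of edges from root)

Answer: 2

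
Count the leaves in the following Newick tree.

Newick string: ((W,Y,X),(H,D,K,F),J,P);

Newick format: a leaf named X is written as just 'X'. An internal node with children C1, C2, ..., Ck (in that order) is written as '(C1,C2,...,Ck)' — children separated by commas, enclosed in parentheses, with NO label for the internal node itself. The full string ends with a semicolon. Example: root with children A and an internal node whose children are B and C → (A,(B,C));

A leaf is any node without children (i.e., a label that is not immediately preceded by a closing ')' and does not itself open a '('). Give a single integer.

Newick: ((W,Y,X),(H,D,K,F),J,P);
Scan left-to-right; a leaf is any maximal label run not followed by '(':
  pos 2: leaf 'W' → count = 1
  pos 4: leaf 'Y' → count = 2
  pos 6: leaf 'X' → count = 3
  pos 10: leaf 'H' → count = 4
  pos 12: leaf 'D' → count = 5
  pos 14: leaf 'K' → count = 6
  pos 16: leaf 'F' → count = 7
  pos 19: leaf 'J' → count = 8
  pos 21: leaf 'P' → count = 9
Total leaves: 9

Answer: 9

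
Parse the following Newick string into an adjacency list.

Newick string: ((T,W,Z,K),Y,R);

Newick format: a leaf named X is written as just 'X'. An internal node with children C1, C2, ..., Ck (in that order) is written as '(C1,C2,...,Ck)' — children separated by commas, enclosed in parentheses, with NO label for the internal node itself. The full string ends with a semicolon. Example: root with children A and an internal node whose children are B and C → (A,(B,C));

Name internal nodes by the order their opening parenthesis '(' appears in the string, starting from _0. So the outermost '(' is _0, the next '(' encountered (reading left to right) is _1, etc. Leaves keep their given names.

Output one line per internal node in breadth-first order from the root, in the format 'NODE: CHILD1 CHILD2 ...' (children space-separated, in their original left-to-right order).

Answer: _0: _1 Y R
_1: T W Z K

Derivation:
Input: ((T,W,Z,K),Y,R);
Scanning left-to-right, naming '(' by encounter order:
  pos 0: '(' -> open internal node _0 (depth 1)
  pos 1: '(' -> open internal node _1 (depth 2)
  pos 9: ')' -> close internal node _1 (now at depth 1)
  pos 14: ')' -> close internal node _0 (now at depth 0)
Total internal nodes: 2
BFS adjacency from root:
  _0: _1 Y R
  _1: T W Z K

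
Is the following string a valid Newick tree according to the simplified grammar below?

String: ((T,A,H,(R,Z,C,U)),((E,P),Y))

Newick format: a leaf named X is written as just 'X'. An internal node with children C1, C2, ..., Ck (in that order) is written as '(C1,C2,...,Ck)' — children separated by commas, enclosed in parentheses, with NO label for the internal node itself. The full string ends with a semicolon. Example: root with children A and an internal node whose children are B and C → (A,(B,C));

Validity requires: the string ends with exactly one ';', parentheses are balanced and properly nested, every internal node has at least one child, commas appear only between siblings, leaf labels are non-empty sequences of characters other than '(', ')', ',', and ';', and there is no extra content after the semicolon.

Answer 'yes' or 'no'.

Input: ((T,A,H,(R,Z,C,U)),((E,P),Y))
Paren balance: 5 '(' vs 5 ')' OK
Ends with single ';': False
Full parse: FAILS (must end with ;)
Valid: False

Answer: no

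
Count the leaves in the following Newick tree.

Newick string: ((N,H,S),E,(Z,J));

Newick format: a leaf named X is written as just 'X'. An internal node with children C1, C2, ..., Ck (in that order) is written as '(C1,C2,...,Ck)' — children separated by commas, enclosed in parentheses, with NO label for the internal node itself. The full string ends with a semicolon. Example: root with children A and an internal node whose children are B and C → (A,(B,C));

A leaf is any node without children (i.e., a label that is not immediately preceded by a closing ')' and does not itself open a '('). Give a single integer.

Newick: ((N,H,S),E,(Z,J));
Scan left-to-right; a leaf is any maximal label run not followed by '(':
  pos 2: leaf 'N' → count = 1
  pos 4: leaf 'H' → count = 2
  pos 6: leaf 'S' → count = 3
  pos 9: leaf 'E' → count = 4
  pos 12: leaf 'Z' → count = 5
  pos 14: leaf 'J' → count = 6
Total leaves: 6

Answer: 6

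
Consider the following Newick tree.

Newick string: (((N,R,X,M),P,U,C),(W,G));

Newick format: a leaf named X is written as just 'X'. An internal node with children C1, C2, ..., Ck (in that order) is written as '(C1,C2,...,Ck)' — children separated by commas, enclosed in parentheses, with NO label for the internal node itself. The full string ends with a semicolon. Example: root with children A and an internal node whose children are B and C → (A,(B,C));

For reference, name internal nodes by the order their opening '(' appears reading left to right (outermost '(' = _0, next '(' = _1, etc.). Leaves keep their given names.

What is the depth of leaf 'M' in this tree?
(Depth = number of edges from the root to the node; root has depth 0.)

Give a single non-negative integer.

Newick: (((N,R,X,M),P,U,C),(W,G));
Naming internals by '(' encounter order: outermost '(' = _0, next = _1, ...
Query node: M
Path from root: _0 -> _1 -> _2 -> M
Depth of M: 3 (number of edges from root)

Answer: 3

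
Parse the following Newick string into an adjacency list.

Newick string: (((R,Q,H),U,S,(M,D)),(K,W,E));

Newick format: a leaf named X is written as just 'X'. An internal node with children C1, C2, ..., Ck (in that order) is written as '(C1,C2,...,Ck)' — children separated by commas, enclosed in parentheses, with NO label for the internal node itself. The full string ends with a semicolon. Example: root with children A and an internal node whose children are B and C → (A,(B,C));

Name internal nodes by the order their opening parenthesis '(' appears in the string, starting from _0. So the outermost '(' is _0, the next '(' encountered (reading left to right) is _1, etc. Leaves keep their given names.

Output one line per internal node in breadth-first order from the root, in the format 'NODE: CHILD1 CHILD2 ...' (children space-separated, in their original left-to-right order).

Input: (((R,Q,H),U,S,(M,D)),(K,W,E));
Scanning left-to-right, naming '(' by encounter order:
  pos 0: '(' -> open internal node _0 (depth 1)
  pos 1: '(' -> open internal node _1 (depth 2)
  pos 2: '(' -> open internal node _2 (depth 3)
  pos 8: ')' -> close internal node _2 (now at depth 2)
  pos 14: '(' -> open internal node _3 (depth 3)
  pos 18: ')' -> close internal node _3 (now at depth 2)
  pos 19: ')' -> close internal node _1 (now at depth 1)
  pos 21: '(' -> open internal node _4 (depth 2)
  pos 27: ')' -> close internal node _4 (now at depth 1)
  pos 28: ')' -> close internal node _0 (now at depth 0)
Total internal nodes: 5
BFS adjacency from root:
  _0: _1 _4
  _1: _2 U S _3
  _4: K W E
  _2: R Q H
  _3: M D

Answer: _0: _1 _4
_1: _2 U S _3
_4: K W E
_2: R Q H
_3: M D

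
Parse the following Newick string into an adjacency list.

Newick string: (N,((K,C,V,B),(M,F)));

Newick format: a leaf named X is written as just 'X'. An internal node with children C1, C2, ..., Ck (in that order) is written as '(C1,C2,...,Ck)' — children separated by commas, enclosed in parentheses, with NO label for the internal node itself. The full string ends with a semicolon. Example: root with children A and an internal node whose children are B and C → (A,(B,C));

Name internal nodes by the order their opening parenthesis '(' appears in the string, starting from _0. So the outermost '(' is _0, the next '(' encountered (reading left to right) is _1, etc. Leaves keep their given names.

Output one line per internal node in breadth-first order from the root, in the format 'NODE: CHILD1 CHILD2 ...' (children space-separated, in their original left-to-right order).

Input: (N,((K,C,V,B),(M,F)));
Scanning left-to-right, naming '(' by encounter order:
  pos 0: '(' -> open internal node _0 (depth 1)
  pos 3: '(' -> open internal node _1 (depth 2)
  pos 4: '(' -> open internal node _2 (depth 3)
  pos 12: ')' -> close internal node _2 (now at depth 2)
  pos 14: '(' -> open internal node _3 (depth 3)
  pos 18: ')' -> close internal node _3 (now at depth 2)
  pos 19: ')' -> close internal node _1 (now at depth 1)
  pos 20: ')' -> close internal node _0 (now at depth 0)
Total internal nodes: 4
BFS adjacency from root:
  _0: N _1
  _1: _2 _3
  _2: K C V B
  _3: M F

Answer: _0: N _1
_1: _2 _3
_2: K C V B
_3: M F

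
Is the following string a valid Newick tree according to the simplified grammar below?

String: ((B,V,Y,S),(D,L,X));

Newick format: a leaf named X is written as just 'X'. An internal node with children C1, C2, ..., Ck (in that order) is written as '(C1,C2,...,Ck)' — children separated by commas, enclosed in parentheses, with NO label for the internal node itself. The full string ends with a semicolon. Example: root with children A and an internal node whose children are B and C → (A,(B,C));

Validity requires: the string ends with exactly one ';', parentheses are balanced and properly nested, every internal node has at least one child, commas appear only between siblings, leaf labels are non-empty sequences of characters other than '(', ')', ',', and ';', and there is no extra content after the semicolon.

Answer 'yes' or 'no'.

Answer: yes

Derivation:
Input: ((B,V,Y,S),(D,L,X));
Paren balance: 3 '(' vs 3 ')' OK
Ends with single ';': True
Full parse: OK
Valid: True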